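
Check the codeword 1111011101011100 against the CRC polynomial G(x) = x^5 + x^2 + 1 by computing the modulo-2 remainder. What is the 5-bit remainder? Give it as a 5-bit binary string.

00000

Modulo-2 division of 1111011101011100 by 100101:
  pos 0: 111101 XOR 100101 = 011000
  pos 1: 110001 XOR 100101 = 010100
  pos 2: 101001 XOR 100101 = 001100
  pos 4: 110001 XOR 100101 = 010100
  pos 5: 101000 XOR 100101 = 001101
  pos 7: 110111 XOR 100101 = 010010
  pos 8: 100101 XOR 100101 = 000000
Remainder = 00000 (zero — the frame passes the CRC check).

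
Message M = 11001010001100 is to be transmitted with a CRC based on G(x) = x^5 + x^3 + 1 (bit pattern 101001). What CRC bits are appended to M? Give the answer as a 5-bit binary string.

Append 5 zeros: 1100101000110000000. Divide by 101001 (XOR where the leading bit is 1):
  pos 0: 110010 XOR 101001 = 011011
  pos 1: 110111 XOR 101001 = 011110
  pos 2: 111100 XOR 101001 = 010101
  pos 3: 101010 XOR 101001 = 000011
  pos 7: 110110 XOR 101001 = 011111
  pos 8: 111110 XOR 101001 = 010111
  pos 9: 101110 XOR 101001 = 000111
  pos 12: 111000 XOR 101001 = 010001
  pos 13: 100010 XOR 101001 = 001011
Remainder (last 5 bits) = 01011. This is the CRC / FCS.

01011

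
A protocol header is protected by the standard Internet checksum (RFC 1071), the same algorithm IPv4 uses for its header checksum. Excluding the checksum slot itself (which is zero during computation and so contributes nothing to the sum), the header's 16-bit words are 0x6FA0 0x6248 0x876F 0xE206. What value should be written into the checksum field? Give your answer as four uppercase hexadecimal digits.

One's-complement addition (fold any carry out of bit 15 back into bit 0):
  0x6FA0 + 0x6248 = 0x0D1E8
  0xD1E8 + 0x876F = 0x15957 → wrap carry → 0x5958
  0x5958 + 0xE206 = 0x13B5E → wrap carry → 0x3B5F
One's-complement sum = 0x3B5F.
Checksum = ~0x3B5F & 0xFFFF = 0xC4A0.

C4A0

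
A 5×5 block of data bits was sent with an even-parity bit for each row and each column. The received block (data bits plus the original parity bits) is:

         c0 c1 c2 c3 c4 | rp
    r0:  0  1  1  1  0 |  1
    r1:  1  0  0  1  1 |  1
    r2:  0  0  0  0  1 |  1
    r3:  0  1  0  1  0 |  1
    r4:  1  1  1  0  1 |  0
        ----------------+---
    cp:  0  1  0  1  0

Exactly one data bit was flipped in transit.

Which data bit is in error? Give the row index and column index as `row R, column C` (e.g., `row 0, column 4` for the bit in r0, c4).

Recompute each row's even parity and compare to rp:
  r0: data parity 1, sent rp 1 → ok
  r1: data parity 1, sent rp 1 → ok
  r2: data parity 1, sent rp 1 → ok
  r3: data parity 0, sent rp 1 → mismatch
  r4: data parity 0, sent rp 0 → ok
Recompute each column's even parity and compare to cp:
  c0: data parity 0, sent cp 0 → ok
  c1: data parity 1, sent cp 1 → ok
  c2: data parity 0, sent cp 0 → ok
  c3: data parity 1, sent cp 1 → ok
  c4: data parity 1, sent cp 0 → mismatch
Exactly one row (r3) and one column (c4) fail → the flipped bit is at their intersection.

row 3, column 4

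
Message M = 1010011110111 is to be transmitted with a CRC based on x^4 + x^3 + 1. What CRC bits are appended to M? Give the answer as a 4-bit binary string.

Append 4 zeros: 10100111101110000. Divide by 11001 (XOR where the leading bit is 1):
  pos 0: 10100 XOR 11001 = 01101
  pos 1: 11011 XOR 11001 = 00010
  pos 4: 10111 XOR 11001 = 01110
  pos 5: 11100 XOR 11001 = 00101
  pos 7: 10111 XOR 11001 = 01110
  pos 8: 11101 XOR 11001 = 00100
  pos 10: 10000 XOR 11001 = 01001
  pos 11: 10010 XOR 11001 = 01011
  pos 12: 10110 XOR 11001 = 01111
Remainder (last 4 bits) = 1111. This is the CRC / FCS.

1111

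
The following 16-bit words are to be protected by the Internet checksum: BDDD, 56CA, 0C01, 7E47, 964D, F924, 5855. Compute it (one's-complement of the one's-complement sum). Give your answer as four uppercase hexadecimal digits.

7947

One's-complement addition (fold any carry out of bit 15 back into bit 0):
  0xBDDD + 0x56CA = 0x114A7 → wrap carry → 0x14A8
  0x14A8 + 0x0C01 = 0x020A9
  0x20A9 + 0x7E47 = 0x09EF0
  0x9EF0 + 0x964D = 0x1353D → wrap carry → 0x353E
  0x353E + 0xF924 = 0x12E62 → wrap carry → 0x2E63
  0x2E63 + 0x5855 = 0x086B8
One's-complement sum = 0x86B8.
Checksum = ~0x86B8 & 0xFFFF = 0x7947.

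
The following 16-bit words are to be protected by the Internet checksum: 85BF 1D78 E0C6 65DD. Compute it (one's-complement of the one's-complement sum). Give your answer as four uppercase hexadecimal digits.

1624

One's-complement addition (fold any carry out of bit 15 back into bit 0):
  0x85BF + 0x1D78 = 0x0A337
  0xA337 + 0xE0C6 = 0x183FD → wrap carry → 0x83FE
  0x83FE + 0x65DD = 0x0E9DB
One's-complement sum = 0xE9DB.
Checksum = ~0xE9DB & 0xFFFF = 0x1624.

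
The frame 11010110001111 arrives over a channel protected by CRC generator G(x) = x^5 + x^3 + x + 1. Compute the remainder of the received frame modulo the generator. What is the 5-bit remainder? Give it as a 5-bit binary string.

10000

Modulo-2 division of 11010110001111 by 101011:
  pos 0: 110101 XOR 101011 = 011110
  pos 1: 111101 XOR 101011 = 010110
  pos 2: 101100 XOR 101011 = 000111
  pos 5: 111001 XOR 101011 = 010010
  pos 6: 100101 XOR 101011 = 001110
  pos 8: 111011 XOR 101011 = 010000
Remainder = 10000 (nonzero — an error is detected).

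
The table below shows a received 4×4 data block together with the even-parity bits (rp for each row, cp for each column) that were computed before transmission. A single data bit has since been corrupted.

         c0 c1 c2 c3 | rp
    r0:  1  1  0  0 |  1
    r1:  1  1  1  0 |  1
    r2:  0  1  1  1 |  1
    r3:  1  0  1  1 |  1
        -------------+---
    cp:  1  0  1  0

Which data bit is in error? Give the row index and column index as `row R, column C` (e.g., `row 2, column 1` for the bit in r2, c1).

row 0, column 1

Recompute each row's even parity and compare to rp:
  r0: data parity 0, sent rp 1 → mismatch
  r1: data parity 1, sent rp 1 → ok
  r2: data parity 1, sent rp 1 → ok
  r3: data parity 1, sent rp 1 → ok
Recompute each column's even parity and compare to cp:
  c0: data parity 1, sent cp 1 → ok
  c1: data parity 1, sent cp 0 → mismatch
  c2: data parity 1, sent cp 1 → ok
  c3: data parity 0, sent cp 0 → ok
Exactly one row (r0) and one column (c1) fail → the flipped bit is at their intersection.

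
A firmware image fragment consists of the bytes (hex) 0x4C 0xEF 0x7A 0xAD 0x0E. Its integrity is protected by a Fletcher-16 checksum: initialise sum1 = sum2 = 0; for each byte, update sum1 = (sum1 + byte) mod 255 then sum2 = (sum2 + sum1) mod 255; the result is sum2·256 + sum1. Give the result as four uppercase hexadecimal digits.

Running sums (mod 255):
  after byte 0 (0x4C): sum1=76, sum2=76
  after byte 1 (0xEF): sum1=60, sum2=136
  after byte 2 (0x7A): sum1=182, sum2=63
  after byte 3 (0xAD): sum1=100, sum2=163
  after byte 4 (0x0E): sum1=114, sum2=22
Checksum = sum2·256 + sum1 = 22·256 + 114 = 5746 = 0x1672.

1672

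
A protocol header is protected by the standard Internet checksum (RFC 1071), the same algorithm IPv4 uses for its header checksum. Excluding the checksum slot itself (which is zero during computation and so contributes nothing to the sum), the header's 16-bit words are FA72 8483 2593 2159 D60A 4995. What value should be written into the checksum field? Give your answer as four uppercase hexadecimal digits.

1A7D

One's-complement addition (fold any carry out of bit 15 back into bit 0):
  0xFA72 + 0x8483 = 0x17EF5 → wrap carry → 0x7EF6
  0x7EF6 + 0x2593 = 0x0A489
  0xA489 + 0x2159 = 0x0C5E2
  0xC5E2 + 0xD60A = 0x19BEC → wrap carry → 0x9BED
  0x9BED + 0x4995 = 0x0E582
One's-complement sum = 0xE582.
Checksum = ~0xE582 & 0xFFFF = 0x1A7D.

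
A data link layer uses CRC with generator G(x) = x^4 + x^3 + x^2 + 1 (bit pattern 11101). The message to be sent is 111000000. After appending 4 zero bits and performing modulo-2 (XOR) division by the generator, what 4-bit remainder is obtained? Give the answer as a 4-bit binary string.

0010

Append 4 zeros: 1110000000000. Divide by 11101 (XOR where the leading bit is 1):
  pos 0: 11100 XOR 11101 = 00001
  pos 4: 10000 XOR 11101 = 01101
  pos 5: 11010 XOR 11101 = 00111
  pos 7: 11100 XOR 11101 = 00001
Remainder (last 4 bits) = 0010. This is the CRC / FCS.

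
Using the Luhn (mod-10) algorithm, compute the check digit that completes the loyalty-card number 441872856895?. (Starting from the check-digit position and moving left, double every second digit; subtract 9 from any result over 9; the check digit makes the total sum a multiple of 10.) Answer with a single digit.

Partial digits right→left: 5 9 8 6 5 8 2 7 8 1 4 4
Double every second digit counting from the check-digit position (so the 1st, 3rd, 5th, ... of the partial from the right).
  doubled (with −9 where >9): 1 7 1 4 7 8 → sum 28
  kept as-is: 9 6 8 7 1 4 → sum 35
Total = 28 + 35 = 63.
Check digit = (10 − (63 mod 10)) mod 10 = 7.

7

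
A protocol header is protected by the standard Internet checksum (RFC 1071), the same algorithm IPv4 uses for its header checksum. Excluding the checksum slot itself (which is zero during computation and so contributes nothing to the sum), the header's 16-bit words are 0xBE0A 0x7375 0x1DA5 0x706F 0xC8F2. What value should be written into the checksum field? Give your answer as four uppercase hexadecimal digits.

One's-complement addition (fold any carry out of bit 15 back into bit 0):
  0xBE0A + 0x7375 = 0x1317F → wrap carry → 0x3180
  0x3180 + 0x1DA5 = 0x04F25
  0x4F25 + 0x706F = 0x0BF94
  0xBF94 + 0xC8F2 = 0x18886 → wrap carry → 0x8887
One's-complement sum = 0x8887.
Checksum = ~0x8887 & 0xFFFF = 0x7778.

7778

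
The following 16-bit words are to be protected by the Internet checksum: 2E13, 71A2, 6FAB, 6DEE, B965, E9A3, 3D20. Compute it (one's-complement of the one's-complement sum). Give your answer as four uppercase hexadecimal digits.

One's-complement addition (fold any carry out of bit 15 back into bit 0):
  0x2E13 + 0x71A2 = 0x09FB5
  0x9FB5 + 0x6FAB = 0x10F60 → wrap carry → 0x0F61
  0x0F61 + 0x6DEE = 0x07D4F
  0x7D4F + 0xB965 = 0x136B4 → wrap carry → 0x36B5
  0x36B5 + 0xE9A3 = 0x12058 → wrap carry → 0x2059
  0x2059 + 0x3D20 = 0x05D79
One's-complement sum = 0x5D79.
Checksum = ~0x5D79 & 0xFFFF = 0xA286.

A286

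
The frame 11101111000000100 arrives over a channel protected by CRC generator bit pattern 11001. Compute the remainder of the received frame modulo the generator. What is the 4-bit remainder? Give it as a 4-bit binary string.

1010

Modulo-2 division of 11101111000000100 by 11001:
  pos 0: 11101 XOR 11001 = 00100
  pos 2: 10011 XOR 11001 = 01010
  pos 3: 10101 XOR 11001 = 01100
  pos 4: 11000 XOR 11001 = 00001
  pos 8: 10000 XOR 11001 = 01001
  pos 9: 10010 XOR 11001 = 01011
  pos 10: 10111 XOR 11001 = 01110
  pos 11: 11100 XOR 11001 = 00101
Remainder = 1010 (nonzero — an error is detected).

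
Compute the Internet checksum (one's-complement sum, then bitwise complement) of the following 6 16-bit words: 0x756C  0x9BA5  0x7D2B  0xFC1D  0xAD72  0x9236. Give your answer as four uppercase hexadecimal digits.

35FB

One's-complement addition (fold any carry out of bit 15 back into bit 0):
  0x756C + 0x9BA5 = 0x11111 → wrap carry → 0x1112
  0x1112 + 0x7D2B = 0x08E3D
  0x8E3D + 0xFC1D = 0x18A5A → wrap carry → 0x8A5B
  0x8A5B + 0xAD72 = 0x137CD → wrap carry → 0x37CE
  0x37CE + 0x9236 = 0x0CA04
One's-complement sum = 0xCA04.
Checksum = ~0xCA04 & 0xFFFF = 0x35FB.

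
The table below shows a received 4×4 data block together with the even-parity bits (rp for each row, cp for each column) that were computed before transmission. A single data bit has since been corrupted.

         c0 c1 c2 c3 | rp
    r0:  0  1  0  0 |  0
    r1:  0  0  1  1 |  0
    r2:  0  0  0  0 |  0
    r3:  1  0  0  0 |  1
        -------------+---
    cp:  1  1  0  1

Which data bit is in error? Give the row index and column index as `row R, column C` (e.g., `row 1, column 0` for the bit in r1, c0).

row 0, column 2

Recompute each row's even parity and compare to rp:
  r0: data parity 1, sent rp 0 → mismatch
  r1: data parity 0, sent rp 0 → ok
  r2: data parity 0, sent rp 0 → ok
  r3: data parity 1, sent rp 1 → ok
Recompute each column's even parity and compare to cp:
  c0: data parity 1, sent cp 1 → ok
  c1: data parity 1, sent cp 1 → ok
  c2: data parity 1, sent cp 0 → mismatch
  c3: data parity 1, sent cp 1 → ok
Exactly one row (r0) and one column (c2) fail → the flipped bit is at their intersection.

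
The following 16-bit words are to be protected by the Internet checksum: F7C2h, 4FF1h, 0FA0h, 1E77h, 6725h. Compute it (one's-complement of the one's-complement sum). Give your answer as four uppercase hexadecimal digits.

230F

One's-complement addition (fold any carry out of bit 15 back into bit 0):
  0xF7C2 + 0x4FF1 = 0x147B3 → wrap carry → 0x47B4
  0x47B4 + 0x0FA0 = 0x05754
  0x5754 + 0x1E77 = 0x075CB
  0x75CB + 0x6725 = 0x0DCF0
One's-complement sum = 0xDCF0.
Checksum = ~0xDCF0 & 0xFFFF = 0x230F.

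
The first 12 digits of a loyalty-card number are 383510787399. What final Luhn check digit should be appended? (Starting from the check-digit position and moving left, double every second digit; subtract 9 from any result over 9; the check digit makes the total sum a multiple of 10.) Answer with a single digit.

0

Partial digits right→left: 9 9 3 7 8 7 0 1 5 3 8 3
Double every second digit counting from the check-digit position (so the 1st, 3rd, 5th, ... of the partial from the right).
  doubled (with −9 where >9): 9 6 7 0 1 7 → sum 30
  kept as-is: 9 7 7 1 3 3 → sum 30
Total = 30 + 30 = 60.
Check digit = (10 − (60 mod 10)) mod 10 = 0.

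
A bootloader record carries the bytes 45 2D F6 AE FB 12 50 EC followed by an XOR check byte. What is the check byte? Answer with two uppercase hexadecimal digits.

XOR the bytes together:
  start with 0x45
  0x45 ⊕ 0x2D = 0x68
  0x68 ⊕ 0xF6 = 0x9E
  0x9E ⊕ 0xAE = 0x30
  0x30 ⊕ 0xFB = 0xCB
  0xCB ⊕ 0x12 = 0xD9
  0xD9 ⊕ 0x50 = 0x89
  0x89 ⊕ 0xEC = 0x65

65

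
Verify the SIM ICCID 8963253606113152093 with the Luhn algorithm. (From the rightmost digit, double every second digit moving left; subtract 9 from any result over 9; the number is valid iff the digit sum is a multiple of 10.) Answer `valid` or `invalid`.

From the right, keep odd positions and double even positions (subtract 9 from any doubled value over 9):
  doubled (positions 2,4,...): 9 4 2 2 3 3 1 6 9 → sum 39
  kept (positions 1,3,...): 3 0 5 3 1 0 3 2 6 8 → sum 31
Total = 70.
70 mod 10 = 0, so the number is valid.

valid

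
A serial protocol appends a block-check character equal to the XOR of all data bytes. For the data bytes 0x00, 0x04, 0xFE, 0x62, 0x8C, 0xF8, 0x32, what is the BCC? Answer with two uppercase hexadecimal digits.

DE

XOR the bytes together:
  start with 0x00
  0x00 ⊕ 0x04 = 0x04
  0x04 ⊕ 0xFE = 0xFA
  0xFA ⊕ 0x62 = 0x98
  0x98 ⊕ 0x8C = 0x14
  0x14 ⊕ 0xF8 = 0xEC
  0xEC ⊕ 0x32 = 0xDE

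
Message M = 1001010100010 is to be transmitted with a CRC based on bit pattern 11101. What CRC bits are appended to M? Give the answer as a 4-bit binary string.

0100

Append 4 zeros: 10010101000100000. Divide by 11101 (XOR where the leading bit is 1):
  pos 0: 10010 XOR 11101 = 01111
  pos 1: 11111 XOR 11101 = 00010
  pos 4: 10010 XOR 11101 = 01111
  pos 5: 11110 XOR 11101 = 00011
  pos 8: 11010 XOR 11101 = 00111
  pos 10: 11100 XOR 11101 = 00001
Remainder (last 4 bits) = 0100. This is the CRC / FCS.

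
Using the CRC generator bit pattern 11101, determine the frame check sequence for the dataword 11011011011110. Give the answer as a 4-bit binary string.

Append 4 zeros: 110110110111100000. Divide by 11101 (XOR where the leading bit is 1):
  pos 0: 11011 XOR 11101 = 00110
  pos 2: 11001 XOR 11101 = 00100
  pos 4: 10010 XOR 11101 = 01111
  pos 5: 11111 XOR 11101 = 00010
  pos 8: 10111 XOR 11101 = 01010
  pos 9: 10100 XOR 11101 = 01001
  pos 10: 10010 XOR 11101 = 01111
  pos 11: 11110 XOR 11101 = 00011
Remainder (last 4 bits) = 1100. This is the CRC / FCS.

1100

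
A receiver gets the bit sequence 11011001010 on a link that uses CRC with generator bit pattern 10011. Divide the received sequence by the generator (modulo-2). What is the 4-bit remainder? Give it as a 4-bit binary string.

0000

Modulo-2 division of 11011001010 by 10011:
  pos 0: 11011 XOR 10011 = 01000
  pos 1: 10000 XOR 10011 = 00011
  pos 4: 11010 XOR 10011 = 01001
  pos 5: 10011 XOR 10011 = 00000
Remainder = 0000 (zero — the frame passes the CRC check).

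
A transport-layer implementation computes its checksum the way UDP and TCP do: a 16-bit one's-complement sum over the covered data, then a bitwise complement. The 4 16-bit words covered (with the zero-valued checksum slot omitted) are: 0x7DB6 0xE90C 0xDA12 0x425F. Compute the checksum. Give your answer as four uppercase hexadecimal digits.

One's-complement addition (fold any carry out of bit 15 back into bit 0):
  0x7DB6 + 0xE90C = 0x166C2 → wrap carry → 0x66C3
  0x66C3 + 0xDA12 = 0x140D5 → wrap carry → 0x40D6
  0x40D6 + 0x425F = 0x08335
One's-complement sum = 0x8335.
Checksum = ~0x8335 & 0xFFFF = 0x7CCA.

7CCA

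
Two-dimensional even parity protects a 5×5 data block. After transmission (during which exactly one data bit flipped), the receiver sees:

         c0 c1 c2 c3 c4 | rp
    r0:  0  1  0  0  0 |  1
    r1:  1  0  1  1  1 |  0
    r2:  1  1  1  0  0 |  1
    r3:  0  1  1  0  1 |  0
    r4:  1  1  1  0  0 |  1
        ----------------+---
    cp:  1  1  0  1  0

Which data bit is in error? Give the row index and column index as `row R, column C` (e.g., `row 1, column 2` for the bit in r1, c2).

row 3, column 1

Recompute each row's even parity and compare to rp:
  r0: data parity 1, sent rp 1 → ok
  r1: data parity 0, sent rp 0 → ok
  r2: data parity 1, sent rp 1 → ok
  r3: data parity 1, sent rp 0 → mismatch
  r4: data parity 1, sent rp 1 → ok
Recompute each column's even parity and compare to cp:
  c0: data parity 1, sent cp 1 → ok
  c1: data parity 0, sent cp 1 → mismatch
  c2: data parity 0, sent cp 0 → ok
  c3: data parity 1, sent cp 1 → ok
  c4: data parity 0, sent cp 0 → ok
Exactly one row (r3) and one column (c1) fail → the flipped bit is at their intersection.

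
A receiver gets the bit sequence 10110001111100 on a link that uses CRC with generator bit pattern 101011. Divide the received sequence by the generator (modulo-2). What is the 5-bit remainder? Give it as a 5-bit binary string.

00000

Modulo-2 division of 10110001111100 by 101011:
  pos 0: 101100 XOR 101011 = 000111
  pos 3: 111011 XOR 101011 = 010000
  pos 4: 100001 XOR 101011 = 001010
  pos 6: 101011 XOR 101011 = 000000
Remainder = 00000 (zero — the frame passes the CRC check).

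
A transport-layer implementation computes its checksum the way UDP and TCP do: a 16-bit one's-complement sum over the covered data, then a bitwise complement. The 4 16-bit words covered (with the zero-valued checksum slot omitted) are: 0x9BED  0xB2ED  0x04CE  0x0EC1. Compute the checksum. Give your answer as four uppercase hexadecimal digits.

One's-complement addition (fold any carry out of bit 15 back into bit 0):
  0x9BED + 0xB2ED = 0x14EDA → wrap carry → 0x4EDB
  0x4EDB + 0x04CE = 0x053A9
  0x53A9 + 0x0EC1 = 0x0626A
One's-complement sum = 0x626A.
Checksum = ~0x626A & 0xFFFF = 0x9D95.

9D95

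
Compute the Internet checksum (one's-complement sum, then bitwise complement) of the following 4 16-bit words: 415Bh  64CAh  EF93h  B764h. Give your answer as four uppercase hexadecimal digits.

One's-complement addition (fold any carry out of bit 15 back into bit 0):
  0x415B + 0x64CA = 0x0A625
  0xA625 + 0xEF93 = 0x195B8 → wrap carry → 0x95B9
  0x95B9 + 0xB764 = 0x14D1D → wrap carry → 0x4D1E
One's-complement sum = 0x4D1E.
Checksum = ~0x4D1E & 0xFFFF = 0xB2E1.

B2E1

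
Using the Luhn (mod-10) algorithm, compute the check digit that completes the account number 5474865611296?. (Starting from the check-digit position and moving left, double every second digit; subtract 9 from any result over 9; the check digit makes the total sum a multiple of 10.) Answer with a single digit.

Partial digits right→left: 6 9 2 1 1 6 5 6 8 4 7 4 5
Double every second digit counting from the check-digit position (so the 1st, 3rd, 5th, ... of the partial from the right).
  doubled (with −9 where >9): 3 4 2 1 7 5 1 → sum 23
  kept as-is: 9 1 6 6 4 4 → sum 30
Total = 23 + 30 = 53.
Check digit = (10 − (53 mod 10)) mod 10 = 7.

7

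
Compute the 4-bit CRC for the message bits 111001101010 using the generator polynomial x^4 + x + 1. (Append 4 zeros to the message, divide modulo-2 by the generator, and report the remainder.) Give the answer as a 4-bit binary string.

0101

Append 4 zeros: 1110011010100000. Divide by 10011 (XOR where the leading bit is 1):
  pos 0: 11100 XOR 10011 = 01111
  pos 1: 11111 XOR 10011 = 01100
  pos 2: 11001 XOR 10011 = 01010
  pos 3: 10100 XOR 10011 = 00111
  pos 5: 11110 XOR 10011 = 01101
  pos 6: 11011 XOR 10011 = 01000
  pos 7: 10000 XOR 10011 = 00011
  pos 10: 11000 XOR 10011 = 01011
  pos 11: 10110 XOR 10011 = 00101
Remainder (last 4 bits) = 0101. This is the CRC / FCS.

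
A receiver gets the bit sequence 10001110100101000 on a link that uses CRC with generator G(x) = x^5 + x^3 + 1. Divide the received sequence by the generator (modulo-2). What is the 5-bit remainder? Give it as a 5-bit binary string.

Modulo-2 division of 10001110100101000 by 101001:
  pos 0: 100011 XOR 101001 = 001010
  pos 2: 101010 XOR 101001 = 000011
  pos 6: 111001 XOR 101001 = 010000
  pos 7: 100000 XOR 101001 = 001001
  pos 9: 100110 XOR 101001 = 001111
  pos 11: 111100 XOR 101001 = 010101
Remainder = 10101 (nonzero — an error is detected).

10101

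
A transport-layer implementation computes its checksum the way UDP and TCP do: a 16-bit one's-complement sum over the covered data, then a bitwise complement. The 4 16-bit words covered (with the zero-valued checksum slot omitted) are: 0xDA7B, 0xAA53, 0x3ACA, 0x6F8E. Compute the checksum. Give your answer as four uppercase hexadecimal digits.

D0D7

One's-complement addition (fold any carry out of bit 15 back into bit 0):
  0xDA7B + 0xAA53 = 0x184CE → wrap carry → 0x84CF
  0x84CF + 0x3ACA = 0x0BF99
  0xBF99 + 0x6F8E = 0x12F27 → wrap carry → 0x2F28
One's-complement sum = 0x2F28.
Checksum = ~0x2F28 & 0xFFFF = 0xD0D7.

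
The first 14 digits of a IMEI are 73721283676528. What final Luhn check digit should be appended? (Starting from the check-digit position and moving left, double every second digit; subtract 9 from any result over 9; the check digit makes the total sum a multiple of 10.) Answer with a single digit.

Partial digits right→left: 8 2 5 6 7 6 3 8 2 1 2 7 3 7
Double every second digit counting from the check-digit position (so the 1st, 3rd, 5th, ... of the partial from the right).
  doubled (with −9 where >9): 7 1 5 6 4 4 6 → sum 33
  kept as-is: 2 6 6 8 1 7 7 → sum 37
Total = 33 + 37 = 70.
Check digit = (10 − (70 mod 10)) mod 10 = 0.

0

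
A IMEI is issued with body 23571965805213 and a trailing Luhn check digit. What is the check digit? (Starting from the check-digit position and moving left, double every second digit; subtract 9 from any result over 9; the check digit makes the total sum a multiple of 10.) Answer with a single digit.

1

Partial digits right→left: 3 1 2 5 0 8 5 6 9 1 7 5 3 2
Double every second digit counting from the check-digit position (so the 1st, 3rd, 5th, ... of the partial from the right).
  doubled (with −9 where >9): 6 4 0 1 9 5 6 → sum 31
  kept as-is: 1 5 8 6 1 5 2 → sum 28
Total = 31 + 28 = 59.
Check digit = (10 − (59 mod 10)) mod 10 = 1.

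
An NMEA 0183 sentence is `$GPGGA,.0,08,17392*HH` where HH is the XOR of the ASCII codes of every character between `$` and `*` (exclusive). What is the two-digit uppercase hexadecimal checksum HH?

52

XOR the ASCII codes of the payload characters:
  'G' = 0x47 → acc = 0x47
  'P' = 0x50 → acc = 0x17
  'G' = 0x47 → acc = 0x50
  'G' = 0x47 → acc = 0x17
  'A' = 0x41 → acc = 0x56
  ',' = 0x2C → acc = 0x7A
  '.' = 0x2E → acc = 0x54
  '0' = 0x30 → acc = 0x64
  ',' = 0x2C → acc = 0x48
  '0' = 0x30 → acc = 0x78
  '8' = 0x38 → acc = 0x40
  ',' = 0x2C → acc = 0x6C
  '1' = 0x31 → acc = 0x5D
  '7' = 0x37 → acc = 0x6A
  '3' = 0x33 → acc = 0x59
  '9' = 0x39 → acc = 0x60
  '2' = 0x32 → acc = 0x52
Checksum = 0x52.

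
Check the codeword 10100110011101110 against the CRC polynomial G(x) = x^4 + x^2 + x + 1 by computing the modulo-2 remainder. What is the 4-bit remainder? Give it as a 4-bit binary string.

0000

Modulo-2 division of 10100110011101110 by 10111:
  pos 0: 10100 XOR 10111 = 00011
  pos 3: 11110 XOR 10111 = 01001
  pos 4: 10010 XOR 10111 = 00101
  pos 6: 10111 XOR 10111 = 00000
  pos 11: 10111 XOR 10111 = 00000
Remainder = 0000 (zero — the frame passes the CRC check).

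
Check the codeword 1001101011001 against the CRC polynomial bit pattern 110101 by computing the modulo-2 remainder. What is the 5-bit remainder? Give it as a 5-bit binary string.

Modulo-2 division of 1001101011001 by 110101:
  pos 0: 100110 XOR 110101 = 010011
  pos 1: 100111 XOR 110101 = 010010
  pos 2: 100100 XOR 110101 = 010001
  pos 3: 100011 XOR 110101 = 010110
  pos 4: 101101 XOR 110101 = 011000
  pos 5: 110000 XOR 110101 = 000101
Remainder = 10101 (nonzero — an error is detected).

10101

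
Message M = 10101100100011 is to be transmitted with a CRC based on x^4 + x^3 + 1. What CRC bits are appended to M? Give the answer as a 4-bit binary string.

0111

Append 4 zeros: 101011001000110000. Divide by 11001 (XOR where the leading bit is 1):
  pos 0: 10101 XOR 11001 = 01100
  pos 1: 11001 XOR 11001 = 00000
  pos 8: 10001 XOR 11001 = 01000
  pos 9: 10001 XOR 11001 = 01000
  pos 10: 10000 XOR 11001 = 01001
  pos 11: 10010 XOR 11001 = 01011
  pos 12: 10110 XOR 11001 = 01111
  pos 13: 11110 XOR 11001 = 00111
Remainder (last 4 bits) = 0111. This is the CRC / FCS.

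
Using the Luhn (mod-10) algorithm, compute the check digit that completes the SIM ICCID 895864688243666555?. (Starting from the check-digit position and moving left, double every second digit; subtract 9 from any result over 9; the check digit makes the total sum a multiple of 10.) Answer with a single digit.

0

Partial digits right→left: 5 5 5 6 6 6 3 4 2 8 8 6 4 6 8 5 9 8
Double every second digit counting from the check-digit position (so the 1st, 3rd, 5th, ... of the partial from the right).
  doubled (with −9 where >9): 1 1 3 6 4 7 8 7 9 → sum 46
  kept as-is: 5 6 6 4 8 6 6 5 8 → sum 54
Total = 46 + 54 = 100.
Check digit = (10 − (100 mod 10)) mod 10 = 0.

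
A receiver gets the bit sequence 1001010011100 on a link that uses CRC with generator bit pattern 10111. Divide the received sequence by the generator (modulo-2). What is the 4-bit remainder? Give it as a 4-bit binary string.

Modulo-2 division of 1001010011100 by 10111:
  pos 0: 10010 XOR 10111 = 00101
  pos 2: 10110 XOR 10111 = 00001
  pos 6: 10111 XOR 10111 = 00000
Remainder = 0000 (zero — the frame passes the CRC check).

0000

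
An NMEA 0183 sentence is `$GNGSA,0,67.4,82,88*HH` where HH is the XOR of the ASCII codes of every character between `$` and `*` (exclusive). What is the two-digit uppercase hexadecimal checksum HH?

XOR the ASCII codes of the payload characters:
  'G' = 0x47 → acc = 0x47
  'N' = 0x4E → acc = 0x09
  'G' = 0x47 → acc = 0x4E
  'S' = 0x53 → acc = 0x1D
  'A' = 0x41 → acc = 0x5C
  ',' = 0x2C → acc = 0x70
  '0' = 0x30 → acc = 0x40
  ',' = 0x2C → acc = 0x6C
  '6' = 0x36 → acc = 0x5A
  '7' = 0x37 → acc = 0x6D
  '.' = 0x2E → acc = 0x43
  '4' = 0x34 → acc = 0x77
  ',' = 0x2C → acc = 0x5B
  '8' = 0x38 → acc = 0x63
  '2' = 0x32 → acc = 0x51
  ',' = 0x2C → acc = 0x7D
  '8' = 0x38 → acc = 0x45
  '8' = 0x38 → acc = 0x7D
Checksum = 0x7D.

7D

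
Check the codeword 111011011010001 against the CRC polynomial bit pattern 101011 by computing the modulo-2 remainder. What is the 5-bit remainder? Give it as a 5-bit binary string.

Modulo-2 division of 111011011010001 by 101011:
  pos 0: 111011 XOR 101011 = 010000
  pos 1: 100000 XOR 101011 = 001011
  pos 3: 101111 XOR 101011 = 000100
  pos 6: 100010 XOR 101011 = 001001
  pos 8: 100100 XOR 101011 = 001111
Remainder = 11111 (nonzero — an error is detected).

11111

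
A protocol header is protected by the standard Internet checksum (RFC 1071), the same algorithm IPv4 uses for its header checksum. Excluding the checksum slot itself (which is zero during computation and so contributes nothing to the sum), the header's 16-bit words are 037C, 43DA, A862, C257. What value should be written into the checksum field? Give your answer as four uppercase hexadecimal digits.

One's-complement addition (fold any carry out of bit 15 back into bit 0):
  0x037C + 0x43DA = 0x04756
  0x4756 + 0xA862 = 0x0EFB8
  0xEFB8 + 0xC257 = 0x1B20F → wrap carry → 0xB210
One's-complement sum = 0xB210.
Checksum = ~0xB210 & 0xFFFF = 0x4DEF.

4DEF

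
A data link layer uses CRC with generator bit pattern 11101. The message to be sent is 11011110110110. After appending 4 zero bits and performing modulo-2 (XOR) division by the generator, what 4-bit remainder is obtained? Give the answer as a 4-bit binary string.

Append 4 zeros: 110111101101100000. Divide by 11101 (XOR where the leading bit is 1):
  pos 0: 11011 XOR 11101 = 00110
  pos 2: 11011 XOR 11101 = 00110
  pos 4: 11001 XOR 11101 = 00100
  pos 6: 10010 XOR 11101 = 01111
  pos 7: 11111 XOR 11101 = 00010
  pos 10: 10100 XOR 11101 = 01001
  pos 11: 10010 XOR 11101 = 01111
  pos 12: 11110 XOR 11101 = 00011
Remainder (last 4 bits) = 0110. This is the CRC / FCS.

0110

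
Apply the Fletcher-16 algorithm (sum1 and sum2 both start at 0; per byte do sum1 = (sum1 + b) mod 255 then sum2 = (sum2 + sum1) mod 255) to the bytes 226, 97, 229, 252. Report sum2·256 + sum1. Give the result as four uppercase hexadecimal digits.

Running sums (mod 255):
  after byte 0 (226): sum1=226, sum2=226
  after byte 1 (97): sum1=68, sum2=39
  after byte 2 (229): sum1=42, sum2=81
  after byte 3 (252): sum1=39, sum2=120
Checksum = sum2·256 + sum1 = 120·256 + 39 = 30759 = 0x7827.

7827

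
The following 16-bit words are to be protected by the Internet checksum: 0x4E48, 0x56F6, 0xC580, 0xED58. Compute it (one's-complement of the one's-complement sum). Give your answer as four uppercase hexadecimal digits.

One's-complement addition (fold any carry out of bit 15 back into bit 0):
  0x4E48 + 0x56F6 = 0x0A53E
  0xA53E + 0xC580 = 0x16ABE → wrap carry → 0x6ABF
  0x6ABF + 0xED58 = 0x15817 → wrap carry → 0x5818
One's-complement sum = 0x5818.
Checksum = ~0x5818 & 0xFFFF = 0xA7E7.

A7E7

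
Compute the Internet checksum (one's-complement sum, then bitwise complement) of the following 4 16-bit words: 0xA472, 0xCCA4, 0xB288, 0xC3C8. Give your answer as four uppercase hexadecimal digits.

1897

One's-complement addition (fold any carry out of bit 15 back into bit 0):
  0xA472 + 0xCCA4 = 0x17116 → wrap carry → 0x7117
  0x7117 + 0xB288 = 0x1239F → wrap carry → 0x23A0
  0x23A0 + 0xC3C8 = 0x0E768
One's-complement sum = 0xE768.
Checksum = ~0xE768 & 0xFFFF = 0x1897.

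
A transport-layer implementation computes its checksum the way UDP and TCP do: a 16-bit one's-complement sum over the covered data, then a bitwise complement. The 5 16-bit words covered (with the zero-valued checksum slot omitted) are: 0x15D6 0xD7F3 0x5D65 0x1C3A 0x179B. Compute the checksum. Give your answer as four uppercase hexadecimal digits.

One's-complement addition (fold any carry out of bit 15 back into bit 0):
  0x15D6 + 0xD7F3 = 0x0EDC9
  0xEDC9 + 0x5D65 = 0x14B2E → wrap carry → 0x4B2F
  0x4B2F + 0x1C3A = 0x06769
  0x6769 + 0x179B = 0x07F04
One's-complement sum = 0x7F04.
Checksum = ~0x7F04 & 0xFFFF = 0x80FB.

80FB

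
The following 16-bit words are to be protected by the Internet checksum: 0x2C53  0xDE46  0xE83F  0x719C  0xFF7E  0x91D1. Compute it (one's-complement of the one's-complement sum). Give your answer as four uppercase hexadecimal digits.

0A39

One's-complement addition (fold any carry out of bit 15 back into bit 0):
  0x2C53 + 0xDE46 = 0x10A99 → wrap carry → 0x0A9A
  0x0A9A + 0xE83F = 0x0F2D9
  0xF2D9 + 0x719C = 0x16475 → wrap carry → 0x6476
  0x6476 + 0xFF7E = 0x163F4 → wrap carry → 0x63F5
  0x63F5 + 0x91D1 = 0x0F5C6
One's-complement sum = 0xF5C6.
Checksum = ~0xF5C6 & 0xFFFF = 0x0A39.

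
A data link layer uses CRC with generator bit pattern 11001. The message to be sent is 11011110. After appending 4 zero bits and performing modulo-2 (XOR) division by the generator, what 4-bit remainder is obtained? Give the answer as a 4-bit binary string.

Append 4 zeros: 110111100000. Divide by 11001 (XOR where the leading bit is 1):
  pos 0: 11011 XOR 11001 = 00010
  pos 3: 10110 XOR 11001 = 01111
  pos 4: 11110 XOR 11001 = 00111
  pos 6: 11100 XOR 11001 = 00101
Remainder (last 4 bits) = 1010. This is the CRC / FCS.

1010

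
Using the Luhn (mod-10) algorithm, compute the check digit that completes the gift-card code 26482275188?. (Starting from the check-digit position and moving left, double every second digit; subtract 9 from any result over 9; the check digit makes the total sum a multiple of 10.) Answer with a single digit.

Partial digits right→left: 8 8 1 5 7 2 2 8 4 6 2
Double every second digit counting from the check-digit position (so the 1st, 3rd, 5th, ... of the partial from the right).
  doubled (with −9 where >9): 7 2 5 4 8 4 → sum 30
  kept as-is: 8 5 2 8 6 → sum 29
Total = 30 + 29 = 59.
Check digit = (10 − (59 mod 10)) mod 10 = 1.

1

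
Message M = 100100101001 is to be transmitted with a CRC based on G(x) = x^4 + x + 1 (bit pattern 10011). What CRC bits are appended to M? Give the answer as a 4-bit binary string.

Append 4 zeros: 1001001010010000. Divide by 10011 (XOR where the leading bit is 1):
  pos 0: 10010 XOR 10011 = 00001
  pos 4: 10101 XOR 10011 = 00110
  pos 6: 11000 XOR 10011 = 01011
  pos 7: 10111 XOR 10011 = 00100
  pos 9: 10000 XOR 10011 = 00011
Remainder (last 4 bits) = 1100. This is the CRC / FCS.

1100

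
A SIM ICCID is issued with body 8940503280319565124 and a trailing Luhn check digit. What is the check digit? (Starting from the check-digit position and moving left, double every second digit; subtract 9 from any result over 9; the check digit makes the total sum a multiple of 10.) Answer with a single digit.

Partial digits right→left: 4 2 1 5 6 5 9 1 3 0 8 2 3 0 5 0 4 9 8
Double every second digit counting from the check-digit position (so the 1st, 3rd, 5th, ... of the partial from the right).
  doubled (with −9 where >9): 8 2 3 9 6 7 6 1 8 7 → sum 57
  kept as-is: 2 5 5 1 0 2 0 0 9 → sum 24
Total = 57 + 24 = 81.
Check digit = (10 − (81 mod 10)) mod 10 = 9.

9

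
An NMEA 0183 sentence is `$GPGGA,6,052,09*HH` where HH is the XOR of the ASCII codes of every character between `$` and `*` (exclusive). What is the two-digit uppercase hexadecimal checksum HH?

72

XOR the ASCII codes of the payload characters:
  'G' = 0x47 → acc = 0x47
  'P' = 0x50 → acc = 0x17
  'G' = 0x47 → acc = 0x50
  'G' = 0x47 → acc = 0x17
  'A' = 0x41 → acc = 0x56
  ',' = 0x2C → acc = 0x7A
  '6' = 0x36 → acc = 0x4C
  ',' = 0x2C → acc = 0x60
  '0' = 0x30 → acc = 0x50
  '5' = 0x35 → acc = 0x65
  '2' = 0x32 → acc = 0x57
  ',' = 0x2C → acc = 0x7B
  '0' = 0x30 → acc = 0x4B
  '9' = 0x39 → acc = 0x72
Checksum = 0x72.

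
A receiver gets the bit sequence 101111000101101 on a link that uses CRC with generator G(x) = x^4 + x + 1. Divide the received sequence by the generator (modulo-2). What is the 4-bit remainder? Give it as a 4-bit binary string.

1110

Modulo-2 division of 101111000101101 by 10011:
  pos 0: 10111 XOR 10011 = 00100
  pos 2: 10010 XOR 10011 = 00001
  pos 6: 10010 XOR 10011 = 00001
  pos 10: 11101 XOR 10011 = 01110
Remainder = 1110 (nonzero — an error is detected).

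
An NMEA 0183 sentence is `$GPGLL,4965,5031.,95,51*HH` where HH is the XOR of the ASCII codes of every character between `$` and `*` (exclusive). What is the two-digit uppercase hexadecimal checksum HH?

XOR the ASCII codes of the payload characters:
  'G' = 0x47 → acc = 0x47
  'P' = 0x50 → acc = 0x17
  'G' = 0x47 → acc = 0x50
  'L' = 0x4C → acc = 0x1C
  'L' = 0x4C → acc = 0x50
  ',' = 0x2C → acc = 0x7C
  '4' = 0x34 → acc = 0x48
  '9' = 0x39 → acc = 0x71
  '6' = 0x36 → acc = 0x47
  '5' = 0x35 → acc = 0x72
  ',' = 0x2C → acc = 0x5E
  '5' = 0x35 → acc = 0x6B
  '0' = 0x30 → acc = 0x5B
  '3' = 0x33 → acc = 0x68
  '1' = 0x31 → acc = 0x59
  '.' = 0x2E → acc = 0x77
  ',' = 0x2C → acc = 0x5B
  '9' = 0x39 → acc = 0x62
  '5' = 0x35 → acc = 0x57
  ',' = 0x2C → acc = 0x7B
  '5' = 0x35 → acc = 0x4E
  '1' = 0x31 → acc = 0x7F
Checksum = 0x7F.

7F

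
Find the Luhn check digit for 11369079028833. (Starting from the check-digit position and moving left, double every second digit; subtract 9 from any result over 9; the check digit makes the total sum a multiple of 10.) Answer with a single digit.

8

Partial digits right→left: 3 3 8 8 2 0 9 7 0 9 6 3 1 1
Double every second digit counting from the check-digit position (so the 1st, 3rd, 5th, ... of the partial from the right).
  doubled (with −9 where >9): 6 7 4 9 0 3 2 → sum 31
  kept as-is: 3 8 0 7 9 3 1 → sum 31
Total = 31 + 31 = 62.
Check digit = (10 − (62 mod 10)) mod 10 = 8.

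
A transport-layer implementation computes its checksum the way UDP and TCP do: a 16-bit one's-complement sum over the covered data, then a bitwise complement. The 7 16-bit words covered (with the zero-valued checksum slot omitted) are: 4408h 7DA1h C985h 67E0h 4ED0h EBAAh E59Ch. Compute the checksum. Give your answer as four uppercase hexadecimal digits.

One's-complement addition (fold any carry out of bit 15 back into bit 0):
  0x4408 + 0x7DA1 = 0x0C1A9
  0xC1A9 + 0xC985 = 0x18B2E → wrap carry → 0x8B2F
  0x8B2F + 0x67E0 = 0x0F30F
  0xF30F + 0x4ED0 = 0x141DF → wrap carry → 0x41E0
  0x41E0 + 0xEBAA = 0x12D8A → wrap carry → 0x2D8B
  0x2D8B + 0xE59C = 0x11327 → wrap carry → 0x1328
One's-complement sum = 0x1328.
Checksum = ~0x1328 & 0xFFFF = 0xECD7.

ECD7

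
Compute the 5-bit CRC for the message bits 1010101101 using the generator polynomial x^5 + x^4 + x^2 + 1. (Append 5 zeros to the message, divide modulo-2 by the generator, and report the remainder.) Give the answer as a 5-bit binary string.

01001

Append 5 zeros: 101010110100000. Divide by 110101 (XOR where the leading bit is 1):
  pos 0: 101010 XOR 110101 = 011111
  pos 1: 111111 XOR 110101 = 001010
  pos 3: 101010 XOR 110101 = 011111
  pos 4: 111111 XOR 110101 = 001010
  pos 6: 101000 XOR 110101 = 011101
  pos 7: 111010 XOR 110101 = 001111
  pos 9: 111100 XOR 110101 = 001001
Remainder (last 5 bits) = 01001. This is the CRC / FCS.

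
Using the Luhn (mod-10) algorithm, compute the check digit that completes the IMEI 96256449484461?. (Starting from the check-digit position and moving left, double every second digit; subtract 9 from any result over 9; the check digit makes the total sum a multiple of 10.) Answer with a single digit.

7

Partial digits right→left: 1 6 4 4 8 4 9 4 4 6 5 2 6 9
Double every second digit counting from the check-digit position (so the 1st, 3rd, 5th, ... of the partial from the right).
  doubled (with −9 where >9): 2 8 7 9 8 1 3 → sum 38
  kept as-is: 6 4 4 4 6 2 9 → sum 35
Total = 38 + 35 = 73.
Check digit = (10 − (73 mod 10)) mod 10 = 7.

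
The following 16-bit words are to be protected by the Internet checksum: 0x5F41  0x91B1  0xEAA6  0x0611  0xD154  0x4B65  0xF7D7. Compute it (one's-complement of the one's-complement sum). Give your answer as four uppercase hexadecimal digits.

One's-complement addition (fold any carry out of bit 15 back into bit 0):
  0x5F41 + 0x91B1 = 0x0F0F2
  0xF0F2 + 0xEAA6 = 0x1DB98 → wrap carry → 0xDB99
  0xDB99 + 0x0611 = 0x0E1AA
  0xE1AA + 0xD154 = 0x1B2FE → wrap carry → 0xB2FF
  0xB2FF + 0x4B65 = 0x0FE64
  0xFE64 + 0xF7D7 = 0x1F63B → wrap carry → 0xF63C
One's-complement sum = 0xF63C.
Checksum = ~0xF63C & 0xFFFF = 0x09C3.

09C3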